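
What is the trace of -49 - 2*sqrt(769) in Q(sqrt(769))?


Tr(a + b*sqrt(d)) = (a + b*sqrt(d)) + (a - b*sqrt(d)) = 2a
= 2 * (-49)
= -98

-98


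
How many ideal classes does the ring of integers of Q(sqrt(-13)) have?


K = Q(sqrt(-13)). d mod 4 = 3, so D = disc(K) = 4d = -52
h(K) equals the number of primitive reduced positive-definite forms (a, b, c) = a*x^2 + b*x*y + c*y^2 with b^2 - 4ac = D,
where reduced means |b| <= a <= c, with b >= 0 whenever |b| = a or a = c, and primitive means gcd(a, b, c) = 1.
Reduced forces 3a^2 <= |D| = 52, so 1 <= a <= 4; b must have the parity of D, and c = (b^2 - D)/(4a) must be an integer >= a.
Enumerate a = 1..4, b in [-a, a]:
  a=1: (1, 0, 13)  [1]
  a=2: (2, 2, 7)  [1]
  a=3..4: none
Total reduced forms: 1 + 1 = 2
h = 2

2


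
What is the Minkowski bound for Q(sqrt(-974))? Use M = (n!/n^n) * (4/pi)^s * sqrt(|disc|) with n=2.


d = -974, d mod 4 = 2, so disc(K) = 4d = -3896; |disc(K)| = 3896
Imaginary quadratic field, so n = 2, s = r2 = 1, r1 = 0
M = (n!/n^n) * (4/pi)^s * sqrt(|disc(K)|) = (2!/2^2) * (4/pi)^1 * sqrt(3896)
= 0.5 * 1.273240 * 62.417946
= 39.7365

39.7365


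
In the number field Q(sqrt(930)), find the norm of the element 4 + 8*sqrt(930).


N(a + b*sqrt(d)) = a^2 - d*b^2
= (4)^2 - (930)*(8)^2
= 16 - 59520
= -59504

-59504


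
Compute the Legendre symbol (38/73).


p = 73 is prime, so compute (38/73) with the reciprocity algorithm (Jacobi-symbol steps: pull out 2s via (2/n), flip via reciprocity, reduce):
  pull out 2: (2/73) = +1  (since 73 mod 8 = 1)
  reciprocity: (19/73) -> +(73/19)
  reduce: (16/19)
  pull out 2: (2/19) = -1  (since 19 mod 8 = 3)
  pull out 2: (2/19) = -1  (since 19 mod 8 = 3)
  pull out 2: (2/19) = -1  (since 19 mod 8 = 3)
  pull out 2: (2/19) = -1  (since 19 mod 8 = 3)
  (1/19) = 1
Product of signs = 1
(38/73) = 1

1


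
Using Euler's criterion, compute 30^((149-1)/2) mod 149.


p = 149 is prime and the exponent is (p-1)/2 = 74, so by Euler's criterion 30^74 = (30/149) = +1 or -1 mod 149.
Compute by square-and-multiply:
  74 = 64 + 8 + 2 (binary 1001010)
  Repeated squaring mod 149: 30^1 = 30, 30^2 = 6, 30^4 = 36, 30^8 = 104, 30^16 = 88, 30^32 = 145, 30^64 = 16
  30^74 = 30^64 * 30^8 * 30^2 = 16 * 104 * 6 mod 149
    16 * 104 = 1664 = 25 mod 149
    25 * 6 = 150 = 1 mod 149
  30^74 = 1 mod 149
Result 1: 30 is a quadratic residue mod 149.
30^74 mod 149 = 1

1


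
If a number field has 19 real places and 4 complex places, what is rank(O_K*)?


By Dirichlet's unit theorem:
rank = r1 + r2 - 1
= 19 + 4 - 1
= 22

22


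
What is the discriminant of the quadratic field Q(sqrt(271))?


For K = Q(sqrt(d)) with d squarefree: disc(K) = d if d = 1 mod 4, and disc(K) = 4d if d = 2 or 3 mod 4.
Here d = 271, and d mod 4 = 3.
d = 3 mod 4, not 1 (O_K = Z[sqrt(d)]), so disc(K) = 4d = 4 * (271) = 1084

1084


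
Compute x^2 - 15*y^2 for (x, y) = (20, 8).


x^2 - d*y^2
= 20^2 - 15*8^2
= 400 - 960
= -560

-560


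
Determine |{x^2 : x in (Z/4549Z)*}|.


For prime p, the number of non-zero quadratic residues is (p-1)/2.
= (4549-1)/2
= 2274

2274


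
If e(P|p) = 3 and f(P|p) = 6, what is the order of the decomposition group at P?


|D_P| = e * f
= 3 * 6
= 18

18


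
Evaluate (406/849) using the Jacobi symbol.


Compute (406/849) via quadratic reciprocity:
  pull out 2: (2/849) = +1  (since 849 mod 8 = 1)
  reciprocity: (203/849) -> +(849/203)
  reduce: (37/203)
  reciprocity: (37/203) -> +(203/37)
  reduce: (18/37)
  pull out 2: (2/37) = -1  (since 37 mod 8 = 5)
  reciprocity: (9/37) -> +(37/9)
  reduce: (1/9)
  (1/9) = 1
Product of signs = -1

-1


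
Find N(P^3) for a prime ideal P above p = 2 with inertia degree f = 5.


N(P^a) = p^(a*f)
= 2^(3*5)
= 2^15
= 32768

32768


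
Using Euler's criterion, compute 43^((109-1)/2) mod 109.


p = 109 is prime and the exponent is (p-1)/2 = 54, so by Euler's criterion 43^54 = (43/109) = +1 or -1 mod 109.
Compute by square-and-multiply:
  54 = 32 + 16 + 4 + 2 (binary 110110)
  Repeated squaring mod 109: 43^1 = 43, 43^2 = 105, 43^4 = 16, 43^8 = 38, 43^16 = 27, 43^32 = 75
  43^54 = 43^32 * 43^16 * 43^4 * 43^2 = 75 * 27 * 16 * 105 mod 109
    75 * 27 = 2025 = 63 mod 109
    63 * 16 = 1008 = 27 mod 109
    27 * 105 = 2835 = 1 mod 109
  43^54 = 1 mod 109
Result 1: 43 is a quadratic residue mod 109.
43^54 mod 109 = 1

1


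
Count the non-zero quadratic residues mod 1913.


For prime p, the number of non-zero quadratic residues is (p-1)/2.
= (1913-1)/2
= 956

956


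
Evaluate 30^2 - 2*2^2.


x^2 - d*y^2
= 30^2 - 2*2^2
= 900 - 8
= 892

892


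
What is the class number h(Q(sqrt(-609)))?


K = Q(sqrt(-609)). d mod 4 = 3, so D = disc(K) = 4d = -2436
h(K) equals the number of primitive reduced positive-definite forms (a, b, c) = a*x^2 + b*x*y + c*y^2 with b^2 - 4ac = D,
where reduced means |b| <= a <= c, with b >= 0 whenever |b| = a or a = c, and primitive means gcd(a, b, c) = 1.
Reduced forces 3a^2 <= |D| = 2436, so 1 <= a <= 28; b must have the parity of D, and c = (b^2 - D)/(4a) must be an integer >= a.
Enumerate a = 1..28, b in [-a, a]:
  a=1: (1, 0, 609)  [1]
  a=2: (2, 2, 305)  [1]
  a=3: (3, 0, 203)  [1]
  a=4: none
  a=5: (5, -2, 122), (5, 2, 122)  [2]
  a=6: (6, 6, 103)  [1]
  a=7: (7, 0, 87)  [1]
  a=8..9: none
  a=10: (10, -2, 61), (10, 2, 61)  [2]
  a=11..13: none
  a=14: (14, 14, 47)  [1]
  a=15: (15, -12, 43), (15, 12, 43)  [2]
  a=16..20: none
  a=21: (21, 0, 29)  [1]
  a=22: none
  a=23: (23, -18, 30), (23, 18, 30)  [2]
  a=24: none
  a=25: (25, 8, 25)  [1]
  a=26..28: none
Total reduced forms: 1 + 1 + 1 + 2 + 1 + 1 + 2 + 1 + 2 + 1 + 2 + 1 = 16
h = 16

16


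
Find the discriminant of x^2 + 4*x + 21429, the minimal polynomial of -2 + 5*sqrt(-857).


The element -2 + 5*sqrt(-857) has minimal polynomial:
x^2 + 4*x + 21429
Discriminant = (4)^2 - 4*(21429)
= 16 - 85716
= -85700

-85700


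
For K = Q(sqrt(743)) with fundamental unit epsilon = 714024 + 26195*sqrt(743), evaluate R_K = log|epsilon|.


epsilon = 714024 + 26195*sqrt(743)
= 1.4280e+06
R = ln(1.4280e+06)
= 14.1718

14.1718


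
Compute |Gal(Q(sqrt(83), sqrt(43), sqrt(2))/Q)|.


The 3 square roots of distinct primes are multiplicatively independent over Q,
so [K:Q] = 2^3 and Gal(K/Q) is isomorphic to (Z/2Z)^3.
|Gal| = 2^3 = 8

8


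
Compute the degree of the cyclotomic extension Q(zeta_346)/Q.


The degree equals Euler's totient phi(346).
346 = 2 * 173
phi(346) = 172

172


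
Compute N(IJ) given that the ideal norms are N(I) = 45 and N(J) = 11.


N(IJ) = N(I) * N(J)
= 45 * 11
= 495

495


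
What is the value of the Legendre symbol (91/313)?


p = 313 is prime, so compute (91/313) with the reciprocity algorithm (Jacobi-symbol steps: pull out 2s via (2/n), flip via reciprocity, reduce):
  reciprocity: (91/313) -> +(313/91)
  reduce: (40/91)
  pull out 2: (2/91) = -1  (since 91 mod 8 = 3)
  pull out 2: (2/91) = -1  (since 91 mod 8 = 3)
  pull out 2: (2/91) = -1  (since 91 mod 8 = 3)
  reciprocity: (5/91) -> +(91/5)
  reduce: (1/5)
  (1/5) = 1
Product of signs = -1
(91/313) = -1

-1


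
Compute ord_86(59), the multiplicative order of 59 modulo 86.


We want ord_86(59), the smallest k >= 1 with 59^k = 1 mod 86.
n = 86 = 2 * 43, phi(86) = 42; the order divides phi(n).
Divisors of 42: 1, 2, 3, 6, 7, 14, 21, 42
Repeated squaring mod 86: 59^1 = 59, 59^2 = 41, 59^4 = 47, 59^8 = 59, 59^16 = 41, 59^32 = 47
Test divisors in increasing order:
  k=1: 59^1 = 59 mod 86
  k=2: 59^2 = 41 mod 86
  k=3: 59^3 = 41 * 59 = 11 mod 86
  k=6: 59^6 = 47 * 41 = 35 mod 86
  k=7: 59^7 = 47 * 41 * 59 = 1 mod 86  <- first divisor giving 1
Order = 7

7


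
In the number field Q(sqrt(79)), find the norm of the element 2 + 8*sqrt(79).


N(a + b*sqrt(d)) = a^2 - d*b^2
= (2)^2 - (79)*(8)^2
= 4 - 5056
= -5052

-5052


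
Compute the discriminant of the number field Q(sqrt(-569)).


For K = Q(sqrt(d)) with d squarefree: disc(K) = d if d = 1 mod 4, and disc(K) = 4d if d = 2 or 3 mod 4.
Here d = -569, and d mod 4 = 3.
d = 3 mod 4, not 1 (O_K = Z[sqrt(d)]), so disc(K) = 4d = 4 * (-569) = -2276

-2276


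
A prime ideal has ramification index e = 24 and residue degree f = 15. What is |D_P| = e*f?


|D_P| = e * f
= 24 * 15
= 360

360


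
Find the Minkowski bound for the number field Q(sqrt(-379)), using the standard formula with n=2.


d = -379, d mod 4 = 1, so disc(K) = d = -379; |disc(K)| = 379
Imaginary quadratic field, so n = 2, s = r2 = 1, r1 = 0
M = (n!/n^n) * (4/pi)^s * sqrt(|disc(K)|) = (2!/2^2) * (4/pi)^1 * sqrt(379)
= 0.5 * 1.273240 * 19.467922
= 12.3937

12.3937


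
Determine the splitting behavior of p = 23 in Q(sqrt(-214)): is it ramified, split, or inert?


K = Q(sqrt(-214)). Since d mod 4 = 2, disc(K) = -856.
Check p | disc: -856 mod 23 = 18.
p does not divide disc. Compute Legendre symbol (d/p):
16^((23-1)/2) mod 23 = 1
(d/p) = 1, so p splits: (p) = P*P' with e=1, f=1, g=2.
Therefore p is split.

split


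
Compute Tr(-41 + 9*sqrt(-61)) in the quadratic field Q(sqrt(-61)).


Tr(a + b*sqrt(d)) = (a + b*sqrt(d)) + (a - b*sqrt(d)) = 2a
= 2 * (-41)
= -82

-82


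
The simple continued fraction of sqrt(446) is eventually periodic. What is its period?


Run the CF algorithm for sqrt(446).
a_0 = floor(sqrt(446)) = 21; set m_0=0, q_0=1.
Recurrence: m' = q*a - m,  q' = (d - m'^2)/q,  a' = floor((a_0 + m')/q').
  step 1: m=21, q=5, a=8
  step 2: m=19, q=17, a=2
  step 3: m=15, q=13, a=2
  step 4: m=11, q=25, a=1
  step 5: m=14, q=10, a=3
  step 6: m=16, q=19, a=1
  step 7: m=3, q=23, a=1
  step 8: m=20, q=2, a=20
  step 9: m=20, q=23, a=1
  step 10: m=3, q=19, a=1
  step 11: m=16, q=10, a=3
  step 12: m=14, q=25, a=1
  step 13: m=11, q=13, a=2
  step 14: m=15, q=17, a=2
  step 15: m=19, q=5, a=8
  step 16: m=21, q=1, a=42
a_16 = 2*a_0 = 42, so the period closes here.
sqrt(446) = [21; 8, 2, 2, 1, 3, 1, 1, 20, 1, 1, 3, 1, 2, 2, 8, 42]
Period length = 16

16


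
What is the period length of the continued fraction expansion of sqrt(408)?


Run the CF algorithm for sqrt(408).
a_0 = floor(sqrt(408)) = 20; set m_0=0, q_0=1.
Recurrence: m' = q*a - m,  q' = (d - m'^2)/q,  a' = floor((a_0 + m')/q').
  step 1: m=20, q=8, a=5
  step 2: m=20, q=1, a=40
a_2 = 2*a_0 = 40, so the period closes here.
sqrt(408) = [20; 5, 40]
Period length = 2

2


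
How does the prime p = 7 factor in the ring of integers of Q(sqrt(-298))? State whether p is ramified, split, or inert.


K = Q(sqrt(-298)). Since d mod 4 = 2, disc(K) = -1192.
Check p | disc: -1192 mod 7 = 5.
p does not divide disc. Compute Legendre symbol (d/p):
3^((7-1)/2) mod 7 = -1
(d/p) = -1, so p is inert: (p) stays prime with e=1, f=2, g=1.
Therefore p is inert.

inert


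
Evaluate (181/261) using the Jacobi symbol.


Compute (181/261) via quadratic reciprocity:
  reciprocity: (181/261) -> +(261/181)
  reduce: (80/181)
  pull out 2: (2/181) = -1  (since 181 mod 8 = 5)
  pull out 2: (2/181) = -1  (since 181 mod 8 = 5)
  pull out 2: (2/181) = -1  (since 181 mod 8 = 5)
  pull out 2: (2/181) = -1  (since 181 mod 8 = 5)
  reciprocity: (5/181) -> +(181/5)
  reduce: (1/5)
  (1/5) = 1
Product of signs = 1

1


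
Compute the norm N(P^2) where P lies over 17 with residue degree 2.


N(P^a) = p^(a*f)
= 17^(2*2)
= 17^4
= 83521

83521


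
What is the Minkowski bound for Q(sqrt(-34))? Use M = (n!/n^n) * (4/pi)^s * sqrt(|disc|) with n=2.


d = -34, d mod 4 = 2, so disc(K) = 4d = -136; |disc(K)| = 136
Imaginary quadratic field, so n = 2, s = r2 = 1, r1 = 0
M = (n!/n^n) * (4/pi)^s * sqrt(|disc(K)|) = (2!/2^2) * (4/pi)^1 * sqrt(136)
= 0.5 * 1.273240 * 11.661904
= 7.4242

7.4242


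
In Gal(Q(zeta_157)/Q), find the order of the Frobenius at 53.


The Frobenius at p in Gal(Q(zeta_n)/Q) = (Z/nZ)* is the class of p, so its order is ord_157(53), the smallest k >= 1 with 53^k = 1 mod 157.
n = 157 = 157, phi(157) = 156; the order divides phi(n).
Divisors of 156: 1, 2, 3, 4, 6, 12, 13, 26, 39, 52, 78, 156
Repeated squaring mod 157: 53^1 = 53, 53^2 = 140, 53^4 = 132, 53^8 = 154, 53^16 = 9, 53^32 = 81, 53^64 = 124, 53^128 = 147
Test divisors in increasing order:
  k=1: 53^1 = 53 mod 157
  k=2: 53^2 = 140 mod 157
  k=3: 53^3 = 140 * 53 = 41 mod 157
  k=4: 53^4 = 132 mod 157
  k=6: 53^6 = 132 * 140 = 111 mod 157
  k=12: 53^12 = 154 * 132 = 75 mod 157
  k=13: 53^13 = 154 * 132 * 53 = 50 mod 157
  k=26: 53^26 = 9 * 154 * 140 = 145 mod 157
  k=39: 53^39 = 81 * 132 * 140 * 53 = 28 mod 157
  k=52: 53^52 = 81 * 9 * 132 = 144 mod 157
  k=78: 53^78 = 124 * 154 * 132 * 140 = 156 mod 157
  k=156: 53^156 = 147 * 9 * 154 * 132 = 1 mod 157  <- first divisor giving 1
Order = 156

156


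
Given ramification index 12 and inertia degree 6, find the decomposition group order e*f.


|D_P| = e * f
= 12 * 6
= 72

72


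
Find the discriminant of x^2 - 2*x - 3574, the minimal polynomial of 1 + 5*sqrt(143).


The element 1 + 5*sqrt(143) has minimal polynomial:
x^2 - 2*x - 3574
Discriminant = (-2)^2 - 4*(-3574)
= 4 + 14296
= 14300

14300


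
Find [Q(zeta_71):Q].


The degree equals Euler's totient phi(71).
71 = 71
phi(71) = 70

70


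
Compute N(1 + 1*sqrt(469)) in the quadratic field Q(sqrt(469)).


N(a + b*sqrt(d)) = a^2 - d*b^2
= (1)^2 - (469)*(1)^2
= 1 - 469
= -468

-468


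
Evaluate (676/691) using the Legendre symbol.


p = 691 is prime, so compute (676/691) with the reciprocity algorithm (Jacobi-symbol steps: pull out 2s via (2/n), flip via reciprocity, reduce):
  pull out 2: (2/691) = -1  (since 691 mod 8 = 3)
  pull out 2: (2/691) = -1  (since 691 mod 8 = 3)
  reciprocity: (169/691) -> +(691/169)
  reduce: (15/169)
  reciprocity: (15/169) -> +(169/15)
  reduce: (4/15)
  pull out 2: (2/15) = +1  (since 15 mod 8 = 7)
  pull out 2: (2/15) = +1  (since 15 mod 8 = 7)
  (1/15) = 1
Product of signs = 1
(676/691) = 1

1


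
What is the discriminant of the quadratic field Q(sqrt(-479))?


For K = Q(sqrt(d)) with d squarefree: disc(K) = d if d = 1 mod 4, and disc(K) = 4d if d = 2 or 3 mod 4.
Here d = -479, and d mod 4 = 1.
d = 1 mod 4 (O_K = Z[(1+sqrt(d))/2]), so disc(K) = d = -479

-479


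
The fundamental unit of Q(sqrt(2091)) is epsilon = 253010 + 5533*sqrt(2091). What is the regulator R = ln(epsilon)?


epsilon = 253010 + 5533*sqrt(2091)
= 506020.0000
R = ln(506020.0000)
= 13.1343

13.1343


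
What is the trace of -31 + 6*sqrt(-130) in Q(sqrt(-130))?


Tr(a + b*sqrt(d)) = (a + b*sqrt(d)) + (a - b*sqrt(d)) = 2a
= 2 * (-31)
= -62

-62


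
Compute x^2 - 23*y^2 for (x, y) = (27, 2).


x^2 - d*y^2
= 27^2 - 23*2^2
= 729 - 92
= 637

637


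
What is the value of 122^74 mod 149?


p = 149 is prime and the exponent is (p-1)/2 = 74, so by Euler's criterion 122^74 = (122/149) = +1 or -1 mod 149.
Compute by square-and-multiply:
  74 = 64 + 8 + 2 (binary 1001010)
  Repeated squaring mod 149: 122^1 = 122, 122^2 = 133, 122^4 = 107, 122^8 = 125, 122^16 = 129, 122^32 = 102, 122^64 = 123
  122^74 = 122^64 * 122^8 * 122^2 = 123 * 125 * 133 mod 149
    123 * 125 = 15375 = 28 mod 149
    28 * 133 = 3724 = 148 mod 149
  122^74 = 148 mod 149
Result 148 = p - 1 = -1 mod 149: 122 is a quadratic non-residue mod 149. As a residue in [0, p-1] the value is 148.
122^74 mod 149 = 148

148


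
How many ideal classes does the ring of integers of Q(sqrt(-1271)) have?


K = Q(sqrt(-1271)). d mod 4 = 1, so D = disc(K) = d = -1271
h(K) equals the number of primitive reduced positive-definite forms (a, b, c) = a*x^2 + b*x*y + c*y^2 with b^2 - 4ac = D,
where reduced means |b| <= a <= c, with b >= 0 whenever |b| = a or a = c, and primitive means gcd(a, b, c) = 1.
Reduced forces 3a^2 <= |D| = 1271, so 1 <= a <= 20; b must have the parity of D, and c = (b^2 - D)/(4a) must be an integer >= a.
Enumerate a = 1..20, b in [-a, a]:
  a=1: (1, 1, 318)  [1]
  a=2: (2, -1, 159), (2, 1, 159)  [2]
  a=3: (3, -1, 106), (3, 1, 106)  [2]
  a=4: (4, -3, 80), (4, 3, 80)  [2]
  a=5: (5, -3, 64), (5, 3, 64)  [2]
  a=6: (6, -5, 54), (6, -1, 53), (6, 1, 53), (6, 5, 54)  [4]
  a=7: none
  a=8: (8, -3, 40), (8, 3, 40)  [2]
  a=9: (9, -5, 36), (9, 5, 36)  [2]
  a=10: (10, -7, 33), (10, -3, 32), (10, 3, 32), (10, 7, 33)  [4]
  a=11: (11, -7, 30), (11, 7, 30)  [2]
  a=12: (12, -11, 29), (12, -5, 27), (12, 5, 27), (12, 11, 29)  [4]
  a=13: (13, -9, 26), (13, 9, 26)  [2]
  a=14: none
  a=15: (15, -13, 24), (15, -7, 22), (15, 7, 22), (15, 13, 24)  [4]
  a=16: (16, -3, 20), (16, 3, 20)  [2]
  a=17: (17, -15, 22), (17, 15, 22)  [2]
  a=18: (18, -13, 20), (18, 5, 18), (18, 13, 20)  [3]
  a=19..20: none
Total reduced forms: 1 + 2 + 2 + 2 + 2 + 4 + 2 + 2 + 4 + 2 + 4 + 2 + 4 + 2 + 2 + 3 = 40
h = 40

40


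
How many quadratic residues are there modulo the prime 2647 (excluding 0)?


For prime p, the number of non-zero quadratic residues is (p-1)/2.
= (2647-1)/2
= 1323

1323


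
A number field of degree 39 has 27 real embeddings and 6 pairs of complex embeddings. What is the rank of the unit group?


By Dirichlet's unit theorem:
rank = r1 + r2 - 1
= 27 + 6 - 1
= 32

32


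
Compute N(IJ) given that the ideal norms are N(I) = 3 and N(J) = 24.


N(IJ) = N(I) * N(J)
= 3 * 24
= 72

72


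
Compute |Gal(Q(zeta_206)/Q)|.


|Gal(Q(zeta_206)/Q)| = phi(206)
= 102

102


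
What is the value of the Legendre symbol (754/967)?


p = 967 is prime, so compute (754/967) with the reciprocity algorithm (Jacobi-symbol steps: pull out 2s via (2/n), flip via reciprocity, reduce):
  pull out 2: (2/967) = +1  (since 967 mod 8 = 7)
  reciprocity: (377/967) -> +(967/377)
  reduce: (213/377)
  reciprocity: (213/377) -> +(377/213)
  reduce: (164/213)
  pull out 2: (2/213) = -1  (since 213 mod 8 = 5)
  pull out 2: (2/213) = -1  (since 213 mod 8 = 5)
  reciprocity: (41/213) -> +(213/41)
  reduce: (8/41)
  pull out 2: (2/41) = +1  (since 41 mod 8 = 1)
  pull out 2: (2/41) = +1  (since 41 mod 8 = 1)
  pull out 2: (2/41) = +1  (since 41 mod 8 = 1)
  (1/41) = 1
Product of signs = 1
(754/967) = 1

1


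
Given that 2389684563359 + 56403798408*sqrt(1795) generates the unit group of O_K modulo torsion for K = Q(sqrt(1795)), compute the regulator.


epsilon = 2389684563359 + 56403798408*sqrt(1795)
= 4.7794e+12
R = ln(4.7794e+12)
= 29.1953

29.1953


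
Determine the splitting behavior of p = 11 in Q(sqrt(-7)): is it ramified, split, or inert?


K = Q(sqrt(-7)). Since d mod 4 = 1, disc(K) = -7.
Check p | disc: -7 mod 11 = 4.
p does not divide disc. Compute Legendre symbol (d/p):
4^((11-1)/2) mod 11 = 1
(d/p) = 1, so p splits: (p) = P*P' with e=1, f=1, g=2.
Therefore p is split.

split


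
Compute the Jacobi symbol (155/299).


Compute (155/299) via quadratic reciprocity:
  reciprocity: (155/299) -> -(299/155)
  reduce: (144/155)
  pull out 2: (2/155) = -1  (since 155 mod 8 = 3)
  pull out 2: (2/155) = -1  (since 155 mod 8 = 3)
  pull out 2: (2/155) = -1  (since 155 mod 8 = 3)
  pull out 2: (2/155) = -1  (since 155 mod 8 = 3)
  reciprocity: (9/155) -> +(155/9)
  reduce: (2/9)
  pull out 2: (2/9) = +1  (since 9 mod 8 = 1)
  (1/9) = 1
Product of signs = -1

-1


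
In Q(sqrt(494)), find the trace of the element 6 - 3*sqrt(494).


Tr(a + b*sqrt(d)) = (a + b*sqrt(d)) + (a - b*sqrt(d)) = 2a
= 2 * (6)
= 12

12


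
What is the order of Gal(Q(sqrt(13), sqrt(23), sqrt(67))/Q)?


The 3 square roots of distinct primes are multiplicatively independent over Q,
so [K:Q] = 2^3 and Gal(K/Q) is isomorphic to (Z/2Z)^3.
|Gal| = 2^3 = 8

8


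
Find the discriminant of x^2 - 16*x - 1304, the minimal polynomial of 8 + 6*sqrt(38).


The element 8 + 6*sqrt(38) has minimal polynomial:
x^2 - 16*x - 1304
Discriminant = (-16)^2 - 4*(-1304)
= 256 + 5216
= 5472

5472


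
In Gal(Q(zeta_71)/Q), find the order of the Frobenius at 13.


The Frobenius at p in Gal(Q(zeta_n)/Q) = (Z/nZ)* is the class of p, so its order is ord_71(13), the smallest k >= 1 with 13^k = 1 mod 71.
n = 71 = 71, phi(71) = 70; the order divides phi(n).
Divisors of 70: 1, 2, 5, 7, 10, 14, 35, 70
Repeated squaring mod 71: 13^1 = 13, 13^2 = 27, 13^4 = 19, 13^8 = 6, 13^16 = 36, 13^32 = 18, 13^64 = 40
Test divisors in increasing order:
  k=1: 13^1 = 13 mod 71
  k=2: 13^2 = 27 mod 71
  k=5: 13^5 = 19 * 13 = 34 mod 71
  k=7: 13^7 = 19 * 27 * 13 = 66 mod 71
  k=10: 13^10 = 6 * 27 = 20 mod 71
  k=14: 13^14 = 6 * 19 * 27 = 25 mod 71
  k=35: 13^35 = 18 * 27 * 13 = 70 mod 71
  k=70: 13^70 = 40 * 19 * 27 = 1 mod 71  <- first divisor giving 1
Order = 70

70


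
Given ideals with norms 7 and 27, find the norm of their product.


N(IJ) = N(I) * N(J)
= 7 * 27
= 189

189


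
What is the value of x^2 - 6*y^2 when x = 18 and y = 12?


x^2 - d*y^2
= 18^2 - 6*12^2
= 324 - 864
= -540

-540


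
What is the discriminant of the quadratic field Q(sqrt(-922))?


For K = Q(sqrt(d)) with d squarefree: disc(K) = d if d = 1 mod 4, and disc(K) = 4d if d = 2 or 3 mod 4.
Here d = -922, and d mod 4 = 2.
d = 2 mod 4, not 1 (O_K = Z[sqrt(d)]), so disc(K) = 4d = 4 * (-922) = -3688

-3688


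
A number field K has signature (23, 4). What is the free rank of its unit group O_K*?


By Dirichlet's unit theorem:
rank = r1 + r2 - 1
= 23 + 4 - 1
= 26

26


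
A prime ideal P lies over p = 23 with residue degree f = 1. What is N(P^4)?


N(P^a) = p^(a*f)
= 23^(4*1)
= 23^4
= 279841

279841


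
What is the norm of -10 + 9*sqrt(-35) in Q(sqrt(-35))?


N(a + b*sqrt(d)) = a^2 - d*b^2
= (-10)^2 - (-35)*(9)^2
= 100 + 2835
= 2935

2935


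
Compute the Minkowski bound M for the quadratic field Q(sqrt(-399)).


d = -399, d mod 4 = 1, so disc(K) = d = -399; |disc(K)| = 399
Imaginary quadratic field, so n = 2, s = r2 = 1, r1 = 0
M = (n!/n^n) * (4/pi)^s * sqrt(|disc(K)|) = (2!/2^2) * (4/pi)^1 * sqrt(399)
= 0.5 * 1.273240 * 19.974984
= 12.7165

12.7165


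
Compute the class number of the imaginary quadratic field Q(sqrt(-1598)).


K = Q(sqrt(-1598)). d mod 4 = 2, so D = disc(K) = 4d = -6392
h(K) equals the number of primitive reduced positive-definite forms (a, b, c) = a*x^2 + b*x*y + c*y^2 with b^2 - 4ac = D,
where reduced means |b| <= a <= c, with b >= 0 whenever |b| = a or a = c, and primitive means gcd(a, b, c) = 1.
Reduced forces 3a^2 <= |D| = 6392, so 1 <= a <= 46; b must have the parity of D, and c = (b^2 - D)/(4a) must be an integer >= a.
Enumerate a = 1..46, b in [-a, a]:
  a=1: (1, 0, 1598)  [1]
  a=2: (2, 0, 799)  [1]
  a=3: (3, -2, 533), (3, 2, 533)  [2]
  a=4..5: none
  a=6: (6, -4, 267), (6, 4, 267)  [2]
  a=7..8: none
  a=9: (9, -4, 178), (9, 4, 178)  [2]
  a=10..12: none
  a=13: (13, -2, 123), (13, 2, 123)  [2]
  a=14..16: none
  a=17: (17, 0, 94)  [1]
  a=18: (18, -4, 89), (18, 4, 89)  [2]
  a=19: (19, -12, 86), (19, 12, 86)  [2]
  a=20..22: none
  a=23: (23, -18, 73), (23, 18, 73)  [2]
  a=24..25: none
  a=26: (26, -24, 67), (26, 24, 67)  [2]
  a=27: (27, -14, 61), (27, 14, 61)  [2]
  a=28..30: none
  a=31: (31, -26, 57), (31, 26, 57)  [2]
  a=32..33: none
  a=34: (34, 0, 47)  [1]
  a=35..36: none
  a=37: (37, -34, 51), (37, 34, 51)  [2]
  a=38: (38, -12, 43), (38, 12, 43)  [2]
  a=39: (39, -28, 46), (39, -2, 41), (39, 2, 41), (39, 28, 46)  [4]
  a=40..46: none
Total reduced forms: 1 + 1 + 2 + 2 + 2 + 2 + 1 + 2 + 2 + 2 + 2 + 2 + 2 + 1 + 2 + 2 + 4 = 32
h = 32

32


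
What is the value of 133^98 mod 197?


p = 197 is prime and the exponent is (p-1)/2 = 98, so by Euler's criterion 133^98 = (133/197) = +1 or -1 mod 197.
Compute by square-and-multiply:
  98 = 64 + 32 + 2 (binary 1100010)
  Repeated squaring mod 197: 133^1 = 133, 133^2 = 156, 133^4 = 105, 133^8 = 190, 133^16 = 49, 133^32 = 37, 133^64 = 187
  133^98 = 133^64 * 133^32 * 133^2 = 187 * 37 * 156 mod 197
    187 * 37 = 6919 = 24 mod 197
    24 * 156 = 3744 = 1 mod 197
  133^98 = 1 mod 197
Result 1: 133 is a quadratic residue mod 197.
133^98 mod 197 = 1

1


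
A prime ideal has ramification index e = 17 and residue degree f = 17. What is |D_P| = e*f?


|D_P| = e * f
= 17 * 17
= 289

289


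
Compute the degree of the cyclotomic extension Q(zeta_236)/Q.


The degree equals Euler's totient phi(236).
236 = 2^2 * 59
phi(236) = 116

116


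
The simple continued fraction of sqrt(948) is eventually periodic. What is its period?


Run the CF algorithm for sqrt(948).
a_0 = floor(sqrt(948)) = 30; set m_0=0, q_0=1.
Recurrence: m' = q*a - m,  q' = (d - m'^2)/q,  a' = floor((a_0 + m')/q').
  step 1: m=30, q=48, a=1
  step 2: m=18, q=13, a=3
  step 3: m=21, q=39, a=1
  step 4: m=18, q=16, a=3
  step 5: m=30, q=3, a=20
  step 6: m=30, q=16, a=3
  step 7: m=18, q=39, a=1
  step 8: m=21, q=13, a=3
  step 9: m=18, q=48, a=1
  step 10: m=30, q=1, a=60
a_10 = 2*a_0 = 60, so the period closes here.
sqrt(948) = [30; 1, 3, 1, 3, 20, 3, 1, 3, 1, 60]
Period length = 10

10


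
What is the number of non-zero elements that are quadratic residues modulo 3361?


For prime p, the number of non-zero quadratic residues is (p-1)/2.
= (3361-1)/2
= 1680

1680


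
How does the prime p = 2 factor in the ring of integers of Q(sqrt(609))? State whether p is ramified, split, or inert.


K = Q(sqrt(609)). Since d mod 4 = 1, disc(K) = 609.
Check p | disc: 609 mod 2 = 1.
p=2 does not divide disc (d is 1 mod 4). 2 splits iff d = 1 mod 8.
d mod 8 = 1, so (d/2) = 1.
(d/p) = 1, so p splits: (p) = P*P' with e=1, f=1, g=2.
Therefore p is split.

split


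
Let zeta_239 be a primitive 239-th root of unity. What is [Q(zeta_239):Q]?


The degree equals Euler's totient phi(239).
239 = 239
phi(239) = 238

238


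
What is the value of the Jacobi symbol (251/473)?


Compute (251/473) via quadratic reciprocity:
  reciprocity: (251/473) -> +(473/251)
  reduce: (222/251)
  pull out 2: (2/251) = -1  (since 251 mod 8 = 3)
  reciprocity: (111/251) -> -(251/111)
  reduce: (29/111)
  reciprocity: (29/111) -> +(111/29)
  reduce: (24/29)
  pull out 2: (2/29) = -1  (since 29 mod 8 = 5)
  pull out 2: (2/29) = -1  (since 29 mod 8 = 5)
  pull out 2: (2/29) = -1  (since 29 mod 8 = 5)
  reciprocity: (3/29) -> +(29/3)
  reduce: (2/3)
  pull out 2: (2/3) = -1  (since 3 mod 8 = 3)
  (1/3) = 1
Product of signs = 1

1


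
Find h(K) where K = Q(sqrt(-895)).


K = Q(sqrt(-895)). d mod 4 = 1, so D = disc(K) = d = -895
h(K) equals the number of primitive reduced positive-definite forms (a, b, c) = a*x^2 + b*x*y + c*y^2 with b^2 - 4ac = D,
where reduced means |b| <= a <= c, with b >= 0 whenever |b| = a or a = c, and primitive means gcd(a, b, c) = 1.
Reduced forces 3a^2 <= |D| = 895, so 1 <= a <= 17; b must have the parity of D, and c = (b^2 - D)/(4a) must be an integer >= a.
Enumerate a = 1..17, b in [-a, a]:
  a=1: (1, 1, 224)  [1]
  a=2: (2, -1, 112), (2, 1, 112)  [2]
  a=3: none
  a=4: (4, -1, 56), (4, 1, 56)  [2]
  a=5: (5, 5, 46)  [1]
  a=6: none
  a=7: (7, -1, 32), (7, 1, 32)  [2]
  a=8: (8, -1, 28), (8, 1, 28)  [2]
  a=9: none
  a=10: (10, -5, 23), (10, 5, 23)  [2]
  a=11..13: none
  a=14: (14, -13, 19), (14, -1, 16), (14, 1, 16), (14, 13, 19)  [4]
  a=15..17: none
Total reduced forms: 1 + 2 + 2 + 1 + 2 + 2 + 2 + 4 = 16
h = 16

16


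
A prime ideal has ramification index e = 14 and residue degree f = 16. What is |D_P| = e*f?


|D_P| = e * f
= 14 * 16
= 224

224


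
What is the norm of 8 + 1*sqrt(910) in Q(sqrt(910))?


N(a + b*sqrt(d)) = a^2 - d*b^2
= (8)^2 - (910)*(1)^2
= 64 - 910
= -846

-846


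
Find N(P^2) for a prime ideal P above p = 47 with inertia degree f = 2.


N(P^a) = p^(a*f)
= 47^(2*2)
= 47^4
= 4879681

4879681


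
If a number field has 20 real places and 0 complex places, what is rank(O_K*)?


By Dirichlet's unit theorem:
rank = r1 + r2 - 1
= 20 + 0 - 1
= 19

19


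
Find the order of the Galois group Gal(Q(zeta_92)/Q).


|Gal(Q(zeta_92)/Q)| = phi(92)
= 44

44


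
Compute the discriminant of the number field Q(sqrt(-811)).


For K = Q(sqrt(d)) with d squarefree: disc(K) = d if d = 1 mod 4, and disc(K) = 4d if d = 2 or 3 mod 4.
Here d = -811, and d mod 4 = 1.
d = 1 mod 4 (O_K = Z[(1+sqrt(d))/2]), so disc(K) = d = -811

-811


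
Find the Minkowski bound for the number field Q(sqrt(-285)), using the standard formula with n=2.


d = -285, d mod 4 = 3, so disc(K) = 4d = -1140; |disc(K)| = 1140
Imaginary quadratic field, so n = 2, s = r2 = 1, r1 = 0
M = (n!/n^n) * (4/pi)^s * sqrt(|disc(K)|) = (2!/2^2) * (4/pi)^1 * sqrt(1140)
= 0.5 * 1.273240 * 33.763886
= 21.4948

21.4948


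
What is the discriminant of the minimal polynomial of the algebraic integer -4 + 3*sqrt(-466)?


The element -4 + 3*sqrt(-466) has minimal polynomial:
x^2 + 8*x + 4210
Discriminant = (8)^2 - 4*(4210)
= 64 - 16840
= -16776

-16776


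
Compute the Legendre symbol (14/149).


p = 149 is prime, so compute (14/149) with the reciprocity algorithm (Jacobi-symbol steps: pull out 2s via (2/n), flip via reciprocity, reduce):
  pull out 2: (2/149) = -1  (since 149 mod 8 = 5)
  reciprocity: (7/149) -> +(149/7)
  reduce: (2/7)
  pull out 2: (2/7) = +1  (since 7 mod 8 = 7)
  (1/7) = 1
Product of signs = -1
(14/149) = -1

-1


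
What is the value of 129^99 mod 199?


p = 199 is prime and the exponent is (p-1)/2 = 99, so by Euler's criterion 129^99 = (129/199) = +1 or -1 mod 199.
Compute by square-and-multiply:
  99 = 64 + 32 + 2 + 1 (binary 1100011)
  Repeated squaring mod 199: 129^1 = 129, 129^2 = 124, 129^4 = 53, 129^8 = 23, 129^16 = 131, 129^32 = 47, 129^64 = 20
  129^99 = 129^64 * 129^32 * 129^2 * 129^1 = 20 * 47 * 124 * 129 mod 199
    20 * 47 = 940 = 144 mod 199
    144 * 124 = 17856 = 145 mod 199
    145 * 129 = 18705 = 198 mod 199
  129^99 = 198 mod 199
Result 198 = p - 1 = -1 mod 199: 129 is a quadratic non-residue mod 199. As a residue in [0, p-1] the value is 198.
129^99 mod 199 = 198

198


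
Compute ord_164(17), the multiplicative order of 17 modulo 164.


We want ord_164(17), the smallest k >= 1 with 17^k = 1 mod 164.
n = 164 = 2^2 * 41, phi(164) = 80; the order divides phi(n).
Divisors of 80: 1, 2, 4, 5, 8, 10, 16, 20, 40, 80
Repeated squaring mod 164: 17^1 = 17, 17^2 = 125, 17^4 = 45, 17^8 = 57, 17^16 = 133, 17^32 = 141, 17^64 = 37
Test divisors in increasing order:
  k=1: 17^1 = 17 mod 164
  k=2: 17^2 = 125 mod 164
  k=4: 17^4 = 45 mod 164
  k=5: 17^5 = 45 * 17 = 109 mod 164
  k=8: 17^8 = 57 mod 164
  k=10: 17^10 = 57 * 125 = 73 mod 164
  k=16: 17^16 = 133 mod 164
  k=20: 17^20 = 133 * 45 = 81 mod 164
  k=40: 17^40 = 141 * 57 = 1 mod 164  <- first divisor giving 1
Order = 40

40


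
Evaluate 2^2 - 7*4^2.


x^2 - d*y^2
= 2^2 - 7*4^2
= 4 - 112
= -108

-108


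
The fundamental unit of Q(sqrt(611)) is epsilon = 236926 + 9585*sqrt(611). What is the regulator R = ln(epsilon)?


epsilon = 236926 + 9585*sqrt(611)
= 473852.0000
R = ln(473852.0000)
= 13.0687

13.0687


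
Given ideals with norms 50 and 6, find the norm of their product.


N(IJ) = N(I) * N(J)
= 50 * 6
= 300

300


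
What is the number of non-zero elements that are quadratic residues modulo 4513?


For prime p, the number of non-zero quadratic residues is (p-1)/2.
= (4513-1)/2
= 2256

2256


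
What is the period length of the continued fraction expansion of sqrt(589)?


Run the CF algorithm for sqrt(589).
a_0 = floor(sqrt(589)) = 24; set m_0=0, q_0=1.
Recurrence: m' = q*a - m,  q' = (d - m'^2)/q,  a' = floor((a_0 + m')/q').
  step 1: m=24, q=13, a=3
  step 2: m=15, q=28, a=1
  step 3: m=13, q=15, a=2
  step 4: m=17, q=20, a=2
  step 5: m=23, q=3, a=15
  step 6: m=22, q=35, a=1
  step 7: m=13, q=12, a=3
  step 8: m=23, q=5, a=9
  step 9: m=22, q=21, a=2
  step 10: m=20, q=9, a=4
  step 11: m=16, q=37, a=1
  step 12: m=21, q=4, a=11
  step 13: m=23, q=15, a=3
  step 14: m=22, q=7, a=6
  step 15: m=20, q=27, a=1
  step 16: m=7, q=20, a=1
  step 17: m=13, q=21, a=1
  step 18: m=8, q=25, a=1
  step 19: m=17, q=12, a=3
  step 20: m=19, q=19, a=2
  step 21: m=19, q=12, a=3
  step 22: m=17, q=25, a=1
  step 23: m=8, q=21, a=1
  step 24: m=13, q=20, a=1
  step 25: m=7, q=27, a=1
  step 26: m=20, q=7, a=6
  step 27: m=22, q=15, a=3
  step 28: m=23, q=4, a=11
  step 29: m=21, q=37, a=1
  step 30: m=16, q=9, a=4
  step 31: m=20, q=21, a=2
  step 32: m=22, q=5, a=9
  step 33: m=23, q=12, a=3
  step 34: m=13, q=35, a=1
  step 35: m=22, q=3, a=15
  step 36: m=23, q=20, a=2
  step 37: m=17, q=15, a=2
  step 38: m=13, q=28, a=1
  step 39: m=15, q=13, a=3
  step 40: m=24, q=1, a=48
a_40 = 2*a_0 = 48, so the period closes here.
sqrt(589) = [24; 3, 1, 2, 2, 15, 1, 3, 9, 2, 4, 1, 11, 3, 6, 1, 1, 1, 1, 3, 2, 3, 1, 1, 1, 1, 6, 3, 11, 1, 4, 2, 9, 3, 1, 15, 2, 2, 1, 3, 48]
Period length = 40

40


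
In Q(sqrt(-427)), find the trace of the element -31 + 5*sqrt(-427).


Tr(a + b*sqrt(d)) = (a + b*sqrt(d)) + (a - b*sqrt(d)) = 2a
= 2 * (-31)
= -62

-62


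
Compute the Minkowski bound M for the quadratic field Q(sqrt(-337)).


d = -337, d mod 4 = 3, so disc(K) = 4d = -1348; |disc(K)| = 1348
Imaginary quadratic field, so n = 2, s = r2 = 1, r1 = 0
M = (n!/n^n) * (4/pi)^s * sqrt(|disc(K)|) = (2!/2^2) * (4/pi)^1 * sqrt(1348)
= 0.5 * 1.273240 * 36.715120
= 23.3736

23.3736


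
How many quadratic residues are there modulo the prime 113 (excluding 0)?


For prime p, the number of non-zero quadratic residues is (p-1)/2.
= (113-1)/2
= 56

56


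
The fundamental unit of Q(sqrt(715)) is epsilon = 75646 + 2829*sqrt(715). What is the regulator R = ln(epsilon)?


epsilon = 75646 + 2829*sqrt(715)
= 151292.0000
R = ln(151292.0000)
= 11.9270

11.9270


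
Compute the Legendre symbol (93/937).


p = 937 is prime, so compute (93/937) with the reciprocity algorithm (Jacobi-symbol steps: pull out 2s via (2/n), flip via reciprocity, reduce):
  reciprocity: (93/937) -> +(937/93)
  reduce: (7/93)
  reciprocity: (7/93) -> +(93/7)
  reduce: (2/7)
  pull out 2: (2/7) = +1  (since 7 mod 8 = 7)
  (1/7) = 1
Product of signs = 1
(93/937) = 1

1


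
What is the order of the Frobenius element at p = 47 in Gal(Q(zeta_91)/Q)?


The Frobenius at p in Gal(Q(zeta_n)/Q) = (Z/nZ)* is the class of p, so its order is ord_91(47), the smallest k >= 1 with 47^k = 1 mod 91.
n = 91 = 7 * 13, phi(91) = 72; the order divides phi(n).
Divisors of 72: 1, 2, 3, 4, 6, 8, 9, 12, 18, 24, 36, 72
Repeated squaring mod 91: 47^1 = 47, 47^2 = 25, 47^4 = 79, 47^8 = 53, 47^16 = 79, 47^32 = 53, 47^64 = 79
Test divisors in increasing order:
  k=1: 47^1 = 47 mod 91
  k=2: 47^2 = 25 mod 91
  k=3: 47^3 = 25 * 47 = 83 mod 91
  k=4: 47^4 = 79 mod 91
  k=6: 47^6 = 79 * 25 = 64 mod 91
  k=8: 47^8 = 53 mod 91
  k=9: 47^9 = 53 * 47 = 34 mod 91
  k=12: 47^12 = 53 * 79 = 1 mod 91  <- first divisor giving 1
Order = 12

12


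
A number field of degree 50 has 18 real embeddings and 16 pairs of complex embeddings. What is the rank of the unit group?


By Dirichlet's unit theorem:
rank = r1 + r2 - 1
= 18 + 16 - 1
= 33

33


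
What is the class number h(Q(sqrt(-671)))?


K = Q(sqrt(-671)). d mod 4 = 1, so D = disc(K) = d = -671
h(K) equals the number of primitive reduced positive-definite forms (a, b, c) = a*x^2 + b*x*y + c*y^2 with b^2 - 4ac = D,
where reduced means |b| <= a <= c, with b >= 0 whenever |b| = a or a = c, and primitive means gcd(a, b, c) = 1.
Reduced forces 3a^2 <= |D| = 671, so 1 <= a <= 14; b must have the parity of D, and c = (b^2 - D)/(4a) must be an integer >= a.
Enumerate a = 1..14, b in [-a, a]:
  a=1: (1, 1, 168)  [1]
  a=2: (2, -1, 84), (2, 1, 84)  [2]
  a=3: (3, -1, 56), (3, 1, 56)  [2]
  a=4: (4, -1, 42), (4, 1, 42)  [2]
  a=5: (5, -3, 34), (5, 3, 34)  [2]
  a=6: (6, -5, 29), (6, -1, 28), (6, 1, 28), (6, 5, 29)  [4]
  a=7: (7, -1, 24), (7, 1, 24)  [2]
  a=8: (8, -1, 21), (8, 1, 21)  [2]
  a=9: (9, -7, 20), (9, 7, 20)  [2]
  a=10: (10, -7, 18), (10, -3, 17), (10, 3, 17), (10, 7, 18)  [4]
  a=11: (11, 11, 18)  [1]
  a=12: (12, -7, 15), (12, -1, 14), (12, 1, 14), (12, 7, 15)  [4]
  a=13: none
  a=14: (14, -13, 15), (14, 13, 15)  [2]
Total reduced forms: 1 + 2 + 2 + 2 + 2 + 4 + 2 + 2 + 2 + 4 + 1 + 4 + 2 = 30
h = 30

30


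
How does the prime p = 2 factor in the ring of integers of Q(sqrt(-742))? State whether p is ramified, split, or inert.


K = Q(sqrt(-742)). Since d mod 4 = 2, disc(K) = -2968.
Check p | disc: -2968 mod 2 = 0.
p divides disc, so p ramifies: (p) = P^2 with e=2, f=1, g=1.
Therefore p is ramified.

ramified


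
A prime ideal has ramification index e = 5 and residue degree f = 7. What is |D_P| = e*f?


|D_P| = e * f
= 5 * 7
= 35

35


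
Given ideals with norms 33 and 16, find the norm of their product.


N(IJ) = N(I) * N(J)
= 33 * 16
= 528

528


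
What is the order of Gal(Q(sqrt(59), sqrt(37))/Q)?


The 2 square roots of distinct primes are multiplicatively independent over Q,
so [K:Q] = 2^2 and Gal(K/Q) is isomorphic to (Z/2Z)^2.
|Gal| = 2^2 = 4

4


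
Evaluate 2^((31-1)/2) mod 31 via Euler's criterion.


p = 31 is prime and the exponent is (p-1)/2 = 15, so by Euler's criterion 2^15 = (2/31) = +1 or -1 mod 31.
Compute by square-and-multiply:
  15 = 8 + 4 + 2 + 1 (binary 1111)
  Repeated squaring mod 31: 2^1 = 2, 2^2 = 4, 2^4 = 16, 2^8 = 8
  2^15 = 2^8 * 2^4 * 2^2 * 2^1 = 8 * 16 * 4 * 2 mod 31
    8 * 16 = 128 = 4 mod 31
    4 * 4 = 16 = 16 mod 31
    16 * 2 = 32 = 1 mod 31
  2^15 = 1 mod 31
Result 1: 2 is a quadratic residue mod 31.
2^15 mod 31 = 1

1


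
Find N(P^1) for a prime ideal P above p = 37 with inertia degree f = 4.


N(P^a) = p^(a*f)
= 37^(1*4)
= 37^4
= 1874161

1874161


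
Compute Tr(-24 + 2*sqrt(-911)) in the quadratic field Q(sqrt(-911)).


Tr(a + b*sqrt(d)) = (a + b*sqrt(d)) + (a - b*sqrt(d)) = 2a
= 2 * (-24)
= -48

-48


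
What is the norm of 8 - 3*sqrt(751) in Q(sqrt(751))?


N(a + b*sqrt(d)) = a^2 - d*b^2
= (8)^2 - (751)*(-3)^2
= 64 - 6759
= -6695

-6695


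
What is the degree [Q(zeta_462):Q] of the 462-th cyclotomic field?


The degree equals Euler's totient phi(462).
462 = 2 * 3 * 7 * 11
phi(462) = 120

120


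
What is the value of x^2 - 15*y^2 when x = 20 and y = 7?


x^2 - d*y^2
= 20^2 - 15*7^2
= 400 - 735
= -335

-335


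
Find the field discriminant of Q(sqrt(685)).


For K = Q(sqrt(d)) with d squarefree: disc(K) = d if d = 1 mod 4, and disc(K) = 4d if d = 2 or 3 mod 4.
Here d = 685, and d mod 4 = 1.
d = 1 mod 4 (O_K = Z[(1+sqrt(d))/2]), so disc(K) = d = 685

685


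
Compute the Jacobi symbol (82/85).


Compute (82/85) via quadratic reciprocity:
  pull out 2: (2/85) = -1  (since 85 mod 8 = 5)
  reciprocity: (41/85) -> +(85/41)
  reduce: (3/41)
  reciprocity: (3/41) -> +(41/3)
  reduce: (2/3)
  pull out 2: (2/3) = -1  (since 3 mod 8 = 3)
  (1/3) = 1
Product of signs = 1

1


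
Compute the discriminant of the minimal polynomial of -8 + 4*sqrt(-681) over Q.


The element -8 + 4*sqrt(-681) has minimal polynomial:
x^2 + 16*x + 10960
Discriminant = (16)^2 - 4*(10960)
= 256 - 43840
= -43584

-43584


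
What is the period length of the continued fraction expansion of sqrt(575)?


Run the CF algorithm for sqrt(575).
a_0 = floor(sqrt(575)) = 23; set m_0=0, q_0=1.
Recurrence: m' = q*a - m,  q' = (d - m'^2)/q,  a' = floor((a_0 + m')/q').
  step 1: m=23, q=46, a=1
  step 2: m=23, q=1, a=46
a_2 = 2*a_0 = 46, so the period closes here.
sqrt(575) = [23; 1, 46]
Period length = 2

2


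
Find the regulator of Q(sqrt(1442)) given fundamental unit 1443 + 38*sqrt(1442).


epsilon = 1443 + 38*sqrt(1442)
= 2885.9997
R = ln(2885.9997)
= 7.9676

7.9676


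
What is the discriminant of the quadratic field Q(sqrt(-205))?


For K = Q(sqrt(d)) with d squarefree: disc(K) = d if d = 1 mod 4, and disc(K) = 4d if d = 2 or 3 mod 4.
Here d = -205, and d mod 4 = 3.
d = 3 mod 4, not 1 (O_K = Z[sqrt(d)]), so disc(K) = 4d = 4 * (-205) = -820

-820


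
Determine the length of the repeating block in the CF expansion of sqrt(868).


Run the CF algorithm for sqrt(868).
a_0 = floor(sqrt(868)) = 29; set m_0=0, q_0=1.
Recurrence: m' = q*a - m,  q' = (d - m'^2)/q,  a' = floor((a_0 + m')/q').
  step 1: m=29, q=27, a=2
  step 2: m=25, q=9, a=6
  step 3: m=29, q=3, a=19
  step 4: m=28, q=28, a=2
  step 5: m=28, q=3, a=19
  step 6: m=29, q=9, a=6
  step 7: m=25, q=27, a=2
  step 8: m=29, q=1, a=58
a_8 = 2*a_0 = 58, so the period closes here.
sqrt(868) = [29; 2, 6, 19, 2, 19, 6, 2, 58]
Period length = 8

8
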